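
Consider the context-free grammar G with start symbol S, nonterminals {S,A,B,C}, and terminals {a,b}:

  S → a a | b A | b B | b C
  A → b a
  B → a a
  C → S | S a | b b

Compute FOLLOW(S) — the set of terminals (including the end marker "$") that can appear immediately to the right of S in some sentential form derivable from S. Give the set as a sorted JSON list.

FIRST sets, iterate to fixpoint:
round 1:
  A via A→b a: +{b}
  B via B→a a: +{a}
  C via C→b b: +{b}
  S via S→a a: +{a}
  S via S→b A: +{b}
  S: {a,b}  A: {b}  B: {a}  C: {b}
round 2:
  C via C→S: +{a}
  S: {a,b}  A: {b}  B: {a}  C: {a,b}
round 3: — fixpoint
  S: {a,b}  A: {b}  B: {a}  C: {a,b}

Compute FOLLOW by fixpoint:
initialize: $ ∈ FOLLOW(S)
round 1:
  C→S a: FOLLOW(S) ⊇ FIRST(a) = {a}; new: +{a}
  S→b A: FOLLOW(A) ⊇ FOLLOW(S) ⊇ {$,a}; new: +{$,a}
  S→b B: FOLLOW(B) ⊇ FOLLOW(S) ⊇ {$,a}; new: +{$,a}
  S→b C: FOLLOW(C) ⊇ FOLLOW(S) ⊇ {$,a}; new: +{$,a}
  FOLLOW(S)={$,a}  FOLLOW(A)={$,a}  FOLLOW(B)={$,a}  FOLLOW(C)={$,a}
round 2: (stable)
  FOLLOW(S)={$,a}  FOLLOW(A)={$,a}  FOLLOW(B)={$,a}  FOLLOW(C)={$,a}

FOLLOW(S) = ["$", "a"]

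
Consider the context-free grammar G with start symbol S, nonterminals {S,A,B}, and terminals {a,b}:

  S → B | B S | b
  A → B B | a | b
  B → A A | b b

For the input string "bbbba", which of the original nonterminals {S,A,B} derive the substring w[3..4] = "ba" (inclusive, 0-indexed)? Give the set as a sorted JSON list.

Convert to CNF:
  S -> A A | B S | T0 T0 | b
  A -> B B | a | b
  B -> A A | T0 T0
  T0 -> b

CYK table (by increasing span) (cells [i..j] with 3 ≤ i ≤ j ≤ 4 only):
  cell(3,3) b: {A,S,T0}  orig:{A,S}
  cell(4,4) a: {A}
  cell(3,4) ba: {B,S}

Original NTs in T[3,4] deriving "ba": ["B", "S"]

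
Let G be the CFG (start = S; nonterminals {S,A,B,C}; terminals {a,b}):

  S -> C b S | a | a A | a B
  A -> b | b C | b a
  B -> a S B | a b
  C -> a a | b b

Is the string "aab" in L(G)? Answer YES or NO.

CNF form of G:
  S -> C X3 | T1 A | T1 B | a
  A -> T0 C | T0 T1 | b
  B -> T1 T0 | T1 X2
  C -> T0 T0 | T1 T1
  T0 -> b
  T1 -> a
  X2 -> S B
  X3 -> T0 S

Fill CYK table bottom-up:
  [0..0]={S,T1}  "a"  orig:{S}
  [1..1]={S,T1}  "a"  orig:{S}
  [2..2]={A,T0}  "b"  orig:{A}
  [0..1]={C}  "aa"
  [1..2]={B,S}  "ab"
  [0..2]={S,X2}  "aab"  orig:{S}

S ∈ T[0,2] ⇒ YES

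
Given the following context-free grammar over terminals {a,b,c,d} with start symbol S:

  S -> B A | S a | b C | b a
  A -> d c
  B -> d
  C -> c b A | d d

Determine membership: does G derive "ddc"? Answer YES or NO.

CNF form of G:
  S -> B A | S T3 | T2 C | T2 T3
  A -> T0 T1
  B -> d
  C -> T0 T0 | T1 X4
  T0 -> d
  T1 -> c
  T2 -> b
  T3 -> a
  X4 -> T2 A

Fill CYK table bottom-up:
  [0..0]={B,T0}  "d"  orig:{B}
  [1..1]={B,T0}  "d"  orig:{B}
  [2..2]={T1}  "c"  orig:{}
  [0..1]={C}  "dd"
  [1..2]={A}  "dc"
  [0..2]={S}  "ddc"

S ∈ T[0,2] ⇒ YES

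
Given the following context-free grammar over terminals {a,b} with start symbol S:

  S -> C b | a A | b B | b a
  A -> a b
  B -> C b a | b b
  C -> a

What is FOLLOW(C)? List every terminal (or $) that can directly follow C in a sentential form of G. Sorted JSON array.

FIRST iteration:
pass 1:
  A via A→a b: +{a}
  B via B→b b: +{b}
  C via C→a: +{a}
  S via S→C b: +{a}
  S via S→b B: +{b}
  FIRST(S)={a,b}  FIRST(A)={a}  FIRST(B)={b}  FIRST(C)={a}
pass 2:
  B via B→C b a: +{a}
  FIRST(S)={a,b}  FIRST(A)={a}  FIRST(B)={a,b}  FIRST(C)={a}
pass 3: (stable)
  FIRST(S)={a,b}  FIRST(A)={a}  FIRST(B)={a,b}  FIRST(C)={a}

Compute FOLLOW by fixpoint:
seed FOLLOW(S) with $
pass 1:
  B→C b a: FOLLOW(C) ⊇ FIRST(b) = {b}; new: +{b}
  S→a A: FOLLOW(A) ⊇ FOLLOW(S) ⊇ {$}; new: +{$}
  S→b B: FOLLOW(B) ⊇ FOLLOW(S) ⊇ {$}; new: +{$}
  FOLLOW(S)={$}  FOLLOW(A)={$}  FOLLOW(B)={$}  FOLLOW(C)={b}
pass 2: (stable)
  FOLLOW(S)={$}  FOLLOW(A)={$}  FOLLOW(B)={$}  FOLLOW(C)={b}

FOLLOW(C) = ["b"]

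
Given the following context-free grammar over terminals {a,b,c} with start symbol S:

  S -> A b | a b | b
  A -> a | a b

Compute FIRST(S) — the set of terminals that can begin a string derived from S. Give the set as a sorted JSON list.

FIRST iteration:
iter 1:
  A via A→a: +{a}
  S via S→A b: +{a}
  S via S→b: +{b}
  FIRST[S]={a,b}  FIRST[A]={a}
iter 2: — fixpoint
  FIRST[S]={a,b}  FIRST[A]={a}

FIRST(S) = ["a", "b"]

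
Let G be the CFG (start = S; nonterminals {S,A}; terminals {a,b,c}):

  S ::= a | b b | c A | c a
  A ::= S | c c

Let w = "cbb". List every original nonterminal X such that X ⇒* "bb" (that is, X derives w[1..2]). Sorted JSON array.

Convert to CNF:
  S -> T0 T0 | T1 A | T1 T2 | a
  A -> T0 T0 | T1 A | T1 T1 | T1 T2 | a
  T0 -> b
  T1 -> c
  T2 -> a

CYK table (by increasing span), restricted to cells inside w[1..2]:
  cell(1,1) b: {T0}  orig:{}
  cell(2,2) b: {T0}  orig:{}
  cell(1,2) bb: {A,S}

Original NTs in T[1,2] deriving "bb": ["A", "S"]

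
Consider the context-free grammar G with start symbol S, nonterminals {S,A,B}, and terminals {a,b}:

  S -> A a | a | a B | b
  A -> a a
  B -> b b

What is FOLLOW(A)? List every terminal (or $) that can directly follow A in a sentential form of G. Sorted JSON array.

Compute FIRST by fixpoint:
iter 1:
  A via A→a a: +{a}
  B via B→b b: +{b}
  S via S→A a: +{a}
  S via S→b: +{b}
  FIRST(S)={a,b}  FIRST(A)={a}  FIRST(B)={b}
iter 2: done
  FIRST(S)={a,b}  FIRST(A)={a}  FIRST(B)={b}

FOLLOW iteration:
FOLLOW(S) := {$}
[1]
  S→A a: FOLLOW(A) ⊇ FIRST(a) = {a}; new: +{a}
  S→a B: FOLLOW(B) ⊇ FOLLOW(S) ⊇ {$}; new: +{$}
  S: {$}  A: {a}  B: {$}
[2] (no change)
  S: {$}  A: {a}  B: {$}

FOLLOW(A) = ["a"]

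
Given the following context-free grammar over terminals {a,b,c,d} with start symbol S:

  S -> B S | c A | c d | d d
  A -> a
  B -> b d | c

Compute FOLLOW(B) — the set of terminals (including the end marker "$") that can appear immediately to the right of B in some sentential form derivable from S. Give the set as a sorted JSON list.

FIRST iteration:
[1]
  A via A→a: +{a}
  B via B→b d: +{b}
  B via B→c: +{c}
  S via S→B S: +{b,c}
  S via S→d d: +{d}
  S: {b,c,d}  A: {a}  B: {b,c}
[2] — fixpoint
  S: {b,c,d}  A: {a}  B: {b,c}

Compute FOLLOW by fixpoint:
FOLLOW(S) := {$}
[1]
  S→B S: FOLLOW(B) ⊇ FIRST(S) = {b,c,d}; new: +{b,c,d}
  S→c A: FOLLOW(A) ⊇ FOLLOW(S) ⊇ {$}; new: +{$}
  FOLLOW(S)={$}  FOLLOW(A)={$}  FOLLOW(B)={b,c,d}
[2] (no change)
  FOLLOW(S)={$}  FOLLOW(A)={$}  FOLLOW(B)={b,c,d}

FOLLOW(B) = ["b", "c", "d"]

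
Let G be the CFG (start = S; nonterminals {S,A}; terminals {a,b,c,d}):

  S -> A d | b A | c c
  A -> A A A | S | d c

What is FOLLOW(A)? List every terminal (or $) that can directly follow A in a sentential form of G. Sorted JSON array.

FIRST iteration:
round 1:
  A via A→d c: +{d}
  S via S→A d: +{d}
  S via S→b A: +{b}
  S via S→c c: +{c}
  S: {b,c,d}  A: {d}
round 2:
  A via A→S: +{b,c}
  S: {b,c,d}  A: {b,c,d}
round 3: — fixpoint
  S: {b,c,d}  A: {b,c,d}

FOLLOW sets:
seed FOLLOW(S) with $
round 1:
  A→A A A: FOLLOW(A) ⊇ FIRST(A) = {b,c,d}; new: +{b,c,d}
  A→S: FOLLOW(S) ⊇ FOLLOW(A) ⊇ {b,c,d}; new: +{b,c,d}
  S→b A: FOLLOW(A) ⊇ FOLLOW(S) ⊇ {$,b,c,d}; new: +{$}
  FOLLOW(S)={$,b,c,d}  FOLLOW(A)={$,b,c,d}
round 2: done
  FOLLOW(S)={$,b,c,d}  FOLLOW(A)={$,b,c,d}

FOLLOW(A) = ["$", "b", "c", "d"]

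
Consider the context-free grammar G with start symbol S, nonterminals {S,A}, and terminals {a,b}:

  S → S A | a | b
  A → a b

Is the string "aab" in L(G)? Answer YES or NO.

CNF form of G:
  S -> S A | a | b
  A -> T0 T1
  T0 -> a
  T1 -> b

CYK fill:
  cell(0,0) a: {S,T0}  orig:{S}
  cell(1,1) a: {S,T0}  orig:{S}
  cell(2,2) b: {S,T1}  orig:{S}
  cell(0,1) aa: ∅
  cell(1,2) ab: {A}
  cell(0,2) aab: {S}

S ∈ T[0,2] ⇒ YES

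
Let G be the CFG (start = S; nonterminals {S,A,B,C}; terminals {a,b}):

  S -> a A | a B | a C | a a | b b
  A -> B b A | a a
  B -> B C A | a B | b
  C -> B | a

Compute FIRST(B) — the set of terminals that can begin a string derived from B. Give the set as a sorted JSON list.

FIRST iteration:
round 1:
  A via A→a a: +{a}
  B via B→a B: +{a}
  B via B→b: +{b}
  C via C→B: +{a,b}
  S via S→a A: +{a}
  S via S→b b: +{b}
  FIRST[S]={a,b}  FIRST[A]={a}  FIRST[B]={a,b}  FIRST[C]={a,b}
round 2:
  A via A→B b A: +{b}
  FIRST[S]={a,b}  FIRST[A]={a,b}  FIRST[B]={a,b}  FIRST[C]={a,b}
round 3: done
  FIRST[S]={a,b}  FIRST[A]={a,b}  FIRST[B]={a,b}  FIRST[C]={a,b}

FIRST(B) = ["a", "b"]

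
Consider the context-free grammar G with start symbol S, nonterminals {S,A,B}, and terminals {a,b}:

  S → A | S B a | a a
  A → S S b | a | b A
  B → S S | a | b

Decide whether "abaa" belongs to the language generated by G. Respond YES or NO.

CNF form of G:
  S -> S X3 | S X4 | T0 A | T1 T1 | a
  A -> S X2 | T0 A | a
  B -> S S | a | b
  T0 -> b
  T1 -> a
  X2 -> S T0
  X3 -> B T1
  X4 -> S T0

CYK table (by increasing span):
  cell(0,0) a: {A,B,S,T1}  orig:{A,B,S}
  cell(1,1) b: {B,T0}  orig:{B}
  cell(2,2) a: {A,B,S,T1}  orig:{A,B,S}
  cell(3,3) a: {A,B,S,T1}  orig:{A,B,S}
  cell(0,1) ab: {X2,X4}  orig:{}
  cell(1,2) ba: {A,S,X3}  orig:{A,S}
  cell(2,3) aa: {B,S,X3}  orig:{B,S}
  cell(0,2) aba: {B,S}
  cell(1,3) baa: {B}
  cell(0,3) abaa: {B,X3}  orig:{B}

S ∉ T[0,3] ⇒ NO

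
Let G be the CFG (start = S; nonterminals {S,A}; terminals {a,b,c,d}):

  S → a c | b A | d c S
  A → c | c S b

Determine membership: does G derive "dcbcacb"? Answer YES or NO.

Convert to CNF:
  S -> T1 A | T2 T0 | T3 X5
  A -> T0 X4 | c
  T0 -> c
  T1 -> b
  T2 -> a
  T3 -> d
  X4 -> S T1
  X5 -> T0 S

CYK fill:
  T[0,0] 'd' = {T3}  orig:{}
  T[1,1] 'c' = {A,T0}  orig:{A}
  T[2,2] 'b' = {T1}  orig:{}
  T[3,3] 'c' = {A,T0}  orig:{A}
  T[4,4] 'a' = {T2}  orig:{}
  T[5,5] 'c' = {A,T0}  orig:{A}
  T[6,6] 'b' = {T1}  orig:{}
  T[0,1] 'dc' = ∅
  T[1,2] 'cb' = ∅
  T[2,3] 'bc' = {S}
  T[3,4] 'ca' = ∅
  T[4,5] 'ac' = {S}
  T[5,6] 'cb' = ∅
  T[0,2] 'dcb' = ∅
  T[1,3] 'cbc' = {X5}  orig:{}
  T[2,4] 'bca' = ∅
  T[3,5] 'cac' = {X5}  orig:{}
  T[4,6] 'acb' = {X4}  orig:{}
  T[0,3] 'dcbc' = {S}
  T[1,4] 'cbca' = ∅
  T[2,5] 'bcac' = ∅
  T[3,6] 'cacb' = {A}
  T[0,4] 'dcbca' = ∅
  T[1,5] 'cbcac' = ∅
  T[2,6] 'bcacb' = {S}
  T[0,5] 'dcbcac' = ∅
  T[1,6] 'cbcacb' = {X5}  orig:{}
  T[0,6] 'dcbcacb' = {S}

S ∈ T[0,6] ⇒ YES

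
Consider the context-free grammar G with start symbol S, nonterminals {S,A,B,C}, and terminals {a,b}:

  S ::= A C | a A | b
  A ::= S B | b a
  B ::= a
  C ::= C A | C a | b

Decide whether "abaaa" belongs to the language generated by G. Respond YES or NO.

CNF form of G:
  S -> A C | T1 A | b
  A -> S B | T0 T1
  B -> a
  C -> C A | C T1 | b
  T0 -> b
  T1 -> a

CYK fill:
  cell(0,0) a: {B,T1}  orig:{B}
  cell(1,1) b: {C,S,T0}  orig:{C,S}
  cell(2,2) a: {B,T1}  orig:{B}
  cell(3,3) a: {B,T1}  orig:{B}
  cell(4,4) a: {B,T1}  orig:{B}
  cell(0,1) ab: ∅
  cell(1,2) ba: {A,C}
  cell(2,3) aa: ∅
  cell(3,4) aa: ∅
  cell(0,2) aba: {S}
  cell(1,3) baa: {C}
  cell(2,4) aaa: ∅
  cell(0,3) abaa: {A}
  cell(1,4) baaa: {C}
  cell(0,4) abaaa: ∅

S ∉ T[0,4] ⇒ NO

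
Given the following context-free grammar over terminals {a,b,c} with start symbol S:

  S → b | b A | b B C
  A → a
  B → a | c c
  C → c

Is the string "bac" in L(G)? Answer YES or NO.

CNF form of G:
  S -> T1 A | T1 X2 | b
  A -> a
  B -> T0 T0 | a
  C -> c
  T0 -> c
  T1 -> b
  X2 -> B C

CYK fill:
  T[0,0] 'b' = {S,T1}  orig:{S}
  T[1,1] 'a' = {A,B}
  T[2,2] 'c' = {C,T0}  orig:{C}
  T[0,1] 'ba' = {S}
  T[1,2] 'ac' = {X2}  orig:{}
  T[0,2] 'bac' = {S}

S ∈ T[0,2] ⇒ YES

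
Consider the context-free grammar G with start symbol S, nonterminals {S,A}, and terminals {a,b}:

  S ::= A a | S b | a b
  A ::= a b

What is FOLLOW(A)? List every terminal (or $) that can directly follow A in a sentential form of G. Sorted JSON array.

Compute FIRST by fixpoint:
iter 1:
  A via A→a b: +{a}
  S via S→A a: +{a}
  S: {a}  A: {a}
iter 2: done
  S: {a}  A: {a}

FOLLOW sets:
FOLLOW(S) := {$}
iter 1:
  S→A a: FOLLOW(A) ⊇ FIRST(a) = {a}; new: +{a}
  S→S b: FOLLOW(S) ⊇ FIRST(b) = {b}; new: +{b}
  S: {$,b}  A: {a}
iter 2: done
  S: {$,b}  A: {a}

FOLLOW(A) = ["a"]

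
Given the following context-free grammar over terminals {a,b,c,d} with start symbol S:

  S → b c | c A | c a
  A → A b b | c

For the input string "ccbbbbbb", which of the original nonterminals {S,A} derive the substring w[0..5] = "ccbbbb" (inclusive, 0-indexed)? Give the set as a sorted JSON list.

Convert to CNF:
  S -> T0 T1 | T1 A | T1 T2
  A -> A X3 | c
  T0 -> b
  T1 -> c
  T2 -> a
  X3 -> T0 T0

Fill CYK table bottom-up — only the sub-triangle for w[0..5]:
  [0..0]={A,T1}  "c"  orig:{A}
  [1..1]={A,T1}  "c"  orig:{A}
  [2..2]={T0}  "b"  orig:{}
  [3..3]={T0}  "b"  orig:{}
  [4..4]={T0}  "b"  orig:{}
  [5..5]={T0}  "b"  orig:{}
  [0..1]={S}  "cc"
  [1..2]=∅  "cb"
  [2..3]={X3}  "bb"  orig:{}
  [3..4]={X3}  "bb"  orig:{}
  [4..5]={X3}  "bb"  orig:{}
  [0..2]=∅  "ccb"
  [1..3]={A}  "cbb"
  [2..4]=∅  "bbb"
  [3..5]=∅  "bbb"
  [0..3]={S}  "ccbb"
  [1..4]=∅  "cbbb"
  [2..5]=∅  "bbbb"
  [0..4]=∅  "ccbbb"
  [1..5]={A}  "cbbbb"
  [0..5]={S}  "ccbbbb"

Original NTs in T[0,5] deriving "ccbbbb": ["S"]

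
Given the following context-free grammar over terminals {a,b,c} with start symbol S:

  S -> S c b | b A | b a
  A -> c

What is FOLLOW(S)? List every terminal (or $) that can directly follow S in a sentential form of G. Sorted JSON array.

FIRST iteration:
iter 1:
  A via A→c: +{c}
  S via S→b A: +{b}
  FIRST(S)={b}  FIRST(A)={c}
iter 2: (stable)
  FIRST(S)={b}  FIRST(A)={c}

FOLLOW iteration:
FOLLOW(S) := {$}
pass 1:
  S→S c b: FOLLOW(S) ⊇ FIRST(c) = {c}; new: +{c}
  S→b A: FOLLOW(A) ⊇ FOLLOW(S) ⊇ {$,c}; new: +{$,c}
  FOLLOW[S]={$,c}  FOLLOW[A]={$,c}
pass 2: done
  FOLLOW[S]={$,c}  FOLLOW[A]={$,c}

FOLLOW(S) = ["$", "c"]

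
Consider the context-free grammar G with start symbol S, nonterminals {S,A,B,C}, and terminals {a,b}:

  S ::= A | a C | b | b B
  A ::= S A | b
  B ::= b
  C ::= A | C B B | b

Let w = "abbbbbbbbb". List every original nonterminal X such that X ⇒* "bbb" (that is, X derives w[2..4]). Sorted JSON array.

Convert to CNF:
  S -> S A | T0 C | T1 B | b
  A -> S A | b
  B -> b
  C -> C X2 | S A | b
  T0 -> a
  T1 -> b
  X2 -> B B

CYK table (by increasing span), restricted to cells inside w[2..4]:
  cell(2,2) b: {A,B,C,S,T1}  orig:{A,B,C,S}
  cell(3,3) b: {A,B,C,S,T1}  orig:{A,B,C,S}
  cell(4,4) b: {A,B,C,S,T1}  orig:{A,B,C,S}
  cell(2,3) bb: {A,C,S,X2}  orig:{A,C,S}
  cell(3,4) bb: {A,C,S,X2}  orig:{A,C,S}
  cell(2,4) bbb: {A,C,S}

Original NTs in T[2,4] deriving "bbb": ["A", "C", "S"]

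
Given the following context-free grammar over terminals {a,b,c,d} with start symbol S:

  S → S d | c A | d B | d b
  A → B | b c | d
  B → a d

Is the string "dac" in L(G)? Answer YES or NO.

CNF form of G:
  S -> S T1 | T1 B | T1 T2 | T3 A
  A -> T0 T1 | T2 T3 | d
  B -> T0 T1
  T0 -> a
  T1 -> d
  T2 -> b
  T3 -> c

Fill CYK table bottom-up:
  [0..0]={A,T1}  "d"  orig:{A}
  [1..1]={T0}  "a"  orig:{}
  [2..2]={T3}  "c"  orig:{}
  [0..1]=∅  "da"
  [1..2]=∅  "ac"
  [0..2]=∅  "dac"

S ∉ T[0,2] ⇒ NO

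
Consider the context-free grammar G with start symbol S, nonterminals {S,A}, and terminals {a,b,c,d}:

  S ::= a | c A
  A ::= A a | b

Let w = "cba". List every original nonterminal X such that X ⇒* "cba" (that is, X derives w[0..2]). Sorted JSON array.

Convert to CNF:
  S -> T1 A | a
  A -> A T0 | b
  T0 -> a
  T1 -> c

Fill CYK table bottom-up (cells [i..j] with 0 ≤ i ≤ j ≤ 2 only):
  T[0,0] 'c' = {T1}  orig:{}
  T[1,1] 'b' = {A}
  T[2,2] 'a' = {S,T0}  orig:{S}
  T[0,1] 'cb' = {S}
  T[1,2] 'ba' = {A}
  T[0,2] 'cba' = {S}

Original NTs in T[0,2] deriving "cba": ["S"]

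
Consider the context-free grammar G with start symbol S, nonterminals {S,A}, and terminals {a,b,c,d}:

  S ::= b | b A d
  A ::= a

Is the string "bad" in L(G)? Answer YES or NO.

Convert to CNF:
  S -> T0 X2 | b
  A -> a
  T0 -> b
  T1 -> d
  X2 -> A T1

Fill CYK table bottom-up:
  cell(0,0) b: {S,T0}  orig:{S}
  cell(1,1) a: {A}
  cell(2,2) d: {T1}  orig:{}
  cell(0,1) ba: ∅
  cell(1,2) ad: {X2}  orig:{}
  cell(0,2) bad: {S}

S ∈ T[0,2] ⇒ YES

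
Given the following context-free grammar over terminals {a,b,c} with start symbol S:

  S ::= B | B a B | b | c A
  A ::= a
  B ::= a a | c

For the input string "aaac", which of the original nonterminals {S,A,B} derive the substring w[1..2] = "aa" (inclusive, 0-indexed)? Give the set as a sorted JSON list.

CNF form of G:
  S -> B X2 | T0 T0 | T1 A | b | c
  A -> a
  B -> T0 T0 | c
  T0 -> a
  T1 -> c
  X2 -> T0 B

CYK table (by increasing span), restricted to cells inside w[1..2]:
  cell(1,1) a: {A,T0}  orig:{A}
  cell(2,2) a: {A,T0}  orig:{A}
  cell(1,2) aa: {B,S}

Original NTs in T[1,2] deriving "aa": ["B", "S"]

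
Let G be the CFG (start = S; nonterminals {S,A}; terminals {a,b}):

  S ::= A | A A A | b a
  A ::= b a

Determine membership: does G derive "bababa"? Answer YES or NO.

Convert to CNF:
  S -> A X2 | T0 T1
  A -> T0 T1
  T0 -> b
  T1 -> a
  X2 -> A A

Fill CYK table bottom-up:
  cell(0,0) b: {T0}  orig:{}
  cell(1,1) a: {T1}  orig:{}
  cell(2,2) b: {T0}  orig:{}
  cell(3,3) a: {T1}  orig:{}
  cell(4,4) b: {T0}  orig:{}
  cell(5,5) a: {T1}  orig:{}
  cell(0,1) ba: {A,S}
  cell(1,2) ab: ∅
  cell(2,3) ba: {A,S}
  cell(3,4) ab: ∅
  cell(4,5) ba: {A,S}
  cell(0,2) bab: ∅
  cell(1,3) aba: ∅
  cell(2,4) bab: ∅
  cell(3,5) aba: ∅
  cell(0,3) baba: {X2}  orig:{}
  cell(1,4) abab: ∅
  cell(2,5) baba: {X2}  orig:{}
  cell(0,4) babab: ∅
  cell(1,5) ababa: ∅
  cell(0,5) bababa: {S}

S ∈ T[0,5] ⇒ YES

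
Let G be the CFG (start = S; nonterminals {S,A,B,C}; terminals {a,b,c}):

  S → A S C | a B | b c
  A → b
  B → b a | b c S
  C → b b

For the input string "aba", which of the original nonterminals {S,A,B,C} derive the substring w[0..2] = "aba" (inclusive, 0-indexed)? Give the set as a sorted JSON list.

CNF form of G:
  S -> A X4 | T0 T2 | T1 B
  A -> b
  B -> T0 T1 | T0 X3
  C -> T0 T0
  T0 -> b
  T1 -> a
  T2 -> c
  X3 -> T2 S
  X4 -> S C

Fill CYK table bottom-up (cells [i..j] with 0 ≤ i ≤ j ≤ 2 only):
  [0..0]={T1}  "a"  orig:{}
  [1..1]={A,T0}  "b"  orig:{A}
  [2..2]={T1}  "a"  orig:{}
  [0..1]=∅  "ab"
  [1..2]={B}  "ba"
  [0..2]={S}  "aba"

Original NTs in T[0,2] deriving "aba": ["S"]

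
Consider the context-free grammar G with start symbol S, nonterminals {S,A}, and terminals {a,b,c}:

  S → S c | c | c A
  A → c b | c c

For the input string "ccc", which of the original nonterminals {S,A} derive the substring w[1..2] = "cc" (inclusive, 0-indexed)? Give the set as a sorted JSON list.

CNF form of G:
  S -> S T0 | T0 A | c
  A -> T0 T0 | T0 T1
  T0 -> c
  T1 -> b

CYK fill, restricted to cells inside w[1..2]:
  cell(1,1) c: {S,T0}  orig:{S}
  cell(2,2) c: {S,T0}  orig:{S}
  cell(1,2) cc: {A,S}

Original NTs in T[1,2] deriving "cc": ["A", "S"]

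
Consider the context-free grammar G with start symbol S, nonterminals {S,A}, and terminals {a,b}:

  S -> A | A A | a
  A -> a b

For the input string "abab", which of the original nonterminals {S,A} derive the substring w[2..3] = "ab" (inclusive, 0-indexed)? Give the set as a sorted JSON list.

CNF form of G:
  S -> A A | T0 T1 | a
  A -> T0 T1
  T0 -> a
  T1 -> b

CYK table (by increasing span) — only the sub-triangle for w[2..3]:
  cell(2,2) a: {S,T0}  orig:{S}
  cell(3,3) b: {T1}  orig:{}
  cell(2,3) ab: {A,S}

Original NTs in T[2,3] deriving "ab": ["A", "S"]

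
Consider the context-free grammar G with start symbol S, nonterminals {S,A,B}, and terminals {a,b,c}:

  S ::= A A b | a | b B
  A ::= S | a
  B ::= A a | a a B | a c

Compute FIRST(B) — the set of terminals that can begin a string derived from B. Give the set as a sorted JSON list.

FIRST sets, iterate to fixpoint:
[1]
  A via A→a: +{a}
  B via B→A a: +{a}
  S via S→A A b: +{a}
  S via S→b B: +{b}
  FIRST[S]={a,b}  FIRST[A]={a}  FIRST[B]={a}
[2]
  A via A→S: +{b}
  B via B→A a: +{b}
  FIRST[S]={a,b}  FIRST[A]={a,b}  FIRST[B]={a,b}
[3] (no change)
  FIRST[S]={a,b}  FIRST[A]={a,b}  FIRST[B]={a,b}

FIRST(B) = ["a", "b"]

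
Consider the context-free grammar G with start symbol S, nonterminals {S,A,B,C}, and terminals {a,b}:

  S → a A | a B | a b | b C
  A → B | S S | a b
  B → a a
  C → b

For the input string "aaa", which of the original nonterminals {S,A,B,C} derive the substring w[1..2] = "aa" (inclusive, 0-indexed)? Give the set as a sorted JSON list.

CNF form of G:
  S -> T0 A | T0 B | T0 T1 | T1 C
  A -> S S | T0 T0 | T0 T1
  B -> T0 T0
  C -> b
  T0 -> a
  T1 -> b

CYK table (by increasing span) (cells [i..j] with 1 ≤ i ≤ j ≤ 2 only):
  T[1,1] 'a' = {T0}  orig:{}
  T[2,2] 'a' = {T0}  orig:{}
  T[1,2] 'aa' = {A,B}

Original NTs in T[1,2] deriving "aa": ["A", "B"]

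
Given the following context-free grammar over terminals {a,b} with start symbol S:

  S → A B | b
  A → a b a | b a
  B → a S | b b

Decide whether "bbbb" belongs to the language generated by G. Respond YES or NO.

Convert to CNF:
  S -> A B | b
  A -> T0 X2 | T1 T0
  B -> T0 S | T1 T1
  T0 -> a
  T1 -> b
  X2 -> T1 T0

Fill CYK table bottom-up:
  cell(0,0) b: {S,T1}  orig:{S}
  cell(1,1) b: {S,T1}  orig:{S}
  cell(2,2) b: {S,T1}  orig:{S}
  cell(3,3) b: {S,T1}  orig:{S}
  cell(0,1) bb: {B}
  cell(1,2) bb: {B}
  cell(2,3) bb: {B}
  cell(0,2) bbb: ∅
  cell(1,3) bbb: ∅
  cell(0,3) bbbb: ∅

S ∉ T[0,3] ⇒ NO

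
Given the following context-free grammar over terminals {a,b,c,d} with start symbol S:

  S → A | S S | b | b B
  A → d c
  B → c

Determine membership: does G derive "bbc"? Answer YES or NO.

Convert to CNF:
  S -> S S | T0 T1 | T2 B | b
  A -> T0 T1
  B -> c
  T0 -> d
  T1 -> c
  T2 -> b

CYK table (by increasing span):
  T[0,0] 'b' = {S,T2}  orig:{S}
  T[1,1] 'b' = {S,T2}  orig:{S}
  T[2,2] 'c' = {B,T1}  orig:{B}
  T[0,1] 'bb' = {S}
  T[1,2] 'bc' = {S}
  T[0,2] 'bbc' = {S}

S ∈ T[0,2] ⇒ YES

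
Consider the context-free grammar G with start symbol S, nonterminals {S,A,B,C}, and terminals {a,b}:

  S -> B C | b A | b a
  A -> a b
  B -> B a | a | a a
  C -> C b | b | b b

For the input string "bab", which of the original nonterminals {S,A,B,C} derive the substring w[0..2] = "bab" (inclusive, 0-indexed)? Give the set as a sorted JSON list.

CNF form of G:
  S -> B C | T1 A | T1 T0
  A -> T0 T1
  B -> B T0 | T0 T0 | a
  C -> C T1 | T1 T1 | b
  T0 -> a
  T1 -> b

CYK fill (cells [i..j] with 0 ≤ i ≤ j ≤ 2 only):
  T[0,0] 'b' = {C,T1}  orig:{C}
  T[1,1] 'a' = {B,T0}  orig:{B}
  T[2,2] 'b' = {C,T1}  orig:{C}
  T[0,1] 'ba' = {S}
  T[1,2] 'ab' = {A,S}
  T[0,2] 'bab' = {S}

Original NTs in T[0,2] deriving "bab": ["S"]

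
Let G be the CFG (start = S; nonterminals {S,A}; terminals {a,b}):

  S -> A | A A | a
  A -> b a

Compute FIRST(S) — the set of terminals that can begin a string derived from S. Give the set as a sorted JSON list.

Compute FIRST by fixpoint:
iter 1:
  A via A→b a: +{b}
  S via S→A: +{b}
  S via S→a: +{a}
  FIRST(S)={a,b}  FIRST(A)={b}
iter 2: (stable)
  FIRST(S)={a,b}  FIRST(A)={b}

FIRST(S) = ["a", "b"]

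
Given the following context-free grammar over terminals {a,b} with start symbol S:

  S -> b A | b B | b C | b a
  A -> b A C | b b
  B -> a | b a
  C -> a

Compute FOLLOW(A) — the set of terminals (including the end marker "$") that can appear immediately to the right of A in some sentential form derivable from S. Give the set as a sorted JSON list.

Compute FIRST by fixpoint:
round 1:
  A via A→b A C: +{b}
  B via B→a: +{a}
  B via B→b a: +{b}
  C via C→a: +{a}
  S via S→b A: +{b}
  FIRST(S)={b}  FIRST(A)={b}  FIRST(B)={a,b}  FIRST(C)={a}
round 2: done
  FIRST(S)={b}  FIRST(A)={b}  FIRST(B)={a,b}  FIRST(C)={a}

Compute FOLLOW by fixpoint:
initialize: $ ∈ FOLLOW(S)
iter 1:
  A→b A C: FOLLOW(A) ⊇ FIRST(C) = {a}; new: +{a}
  A→b A C: FOLLOW(C) ⊇ FOLLOW(A) ⊇ {a}; new: +{a}
  S→b A: FOLLOW(A) ⊇ FOLLOW(S) ⊇ {$}; new: +{$}
  S→b B: FOLLOW(B) ⊇ FOLLOW(S) ⊇ {$}; new: +{$}
  S→b C: FOLLOW(C) ⊇ FOLLOW(S) ⊇ {$}; new: +{$}
  FOLLOW[S]={$}  FOLLOW[A]={$,a}  FOLLOW[B]={$}  FOLLOW[C]={$,a}
iter 2: (no change)
  FOLLOW[S]={$}  FOLLOW[A]={$,a}  FOLLOW[B]={$}  FOLLOW[C]={$,a}

FOLLOW(A) = ["$", "a"]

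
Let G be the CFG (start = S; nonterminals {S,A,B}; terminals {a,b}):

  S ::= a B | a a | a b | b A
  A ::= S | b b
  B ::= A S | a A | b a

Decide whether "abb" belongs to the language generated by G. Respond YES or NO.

CNF form of G:
  S -> T0 B | T0 T0 | T0 T1 | T1 A
  A -> T0 B | T0 T0 | T0 T1 | T1 A | T1 T1
  B -> A S | T0 A | T1 T0
  T0 -> a
  T1 -> b

CYK fill:
  cell(0,0) a: {T0}  orig:{}
  cell(1,1) b: {T1}  orig:{}
  cell(2,2) b: {T1}  orig:{}
  cell(0,1) ab: {A,S}
  cell(1,2) bb: {A}
  cell(0,2) abb: {B}

S ∉ T[0,2] ⇒ NO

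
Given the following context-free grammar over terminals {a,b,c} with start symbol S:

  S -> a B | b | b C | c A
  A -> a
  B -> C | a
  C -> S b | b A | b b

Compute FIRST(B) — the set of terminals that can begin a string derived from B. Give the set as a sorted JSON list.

FIRST sets, iterate to fixpoint:
[1]
  A via A→a: +{a}
  B via B→a: +{a}
  C via C→b A: +{b}
  S via S→a B: +{a}
  S via S→b: +{b}
  S via S→c A: +{c}
  FIRST(S)={a,b,c}  FIRST(A)={a}  FIRST(B)={a}  FIRST(C)={b}
[2]
  B via B→C: +{b}
  C via C→S b: +{a,c}
  FIRST(S)={a,b,c}  FIRST(A)={a}  FIRST(B)={a,b}  FIRST(C)={a,b,c}
[3]
  B via B→C: +{c}
  FIRST(S)={a,b,c}  FIRST(A)={a}  FIRST(B)={a,b,c}  FIRST(C)={a,b,c}
[4] — fixpoint
  FIRST(S)={a,b,c}  FIRST(A)={a}  FIRST(B)={a,b,c}  FIRST(C)={a,b,c}

FIRST(B) = ["a", "b", "c"]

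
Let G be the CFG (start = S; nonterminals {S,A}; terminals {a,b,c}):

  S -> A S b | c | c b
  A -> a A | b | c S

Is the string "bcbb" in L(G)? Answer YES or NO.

Convert to CNF:
  S -> A X3 | T1 T2 | c
  A -> T0 A | T1 S | b
  T0 -> a
  T1 -> c
  T2 -> b
  X3 -> S T2

CYK fill:
  [0..0]={A,T2}  "b"  orig:{A}
  [1..1]={S,T1}  "c"  orig:{S}
  [2..2]={A,T2}  "b"  orig:{A}
  [3..3]={A,T2}  "b"  orig:{A}
  [0..1]=∅  "bc"
  [1..2]={S,X3}  "cb"  orig:{S}
  [2..3]=∅  "bb"
  [0..2]={S}  "bcb"
  [1..3]={X3}  "cbb"  orig:{}
  [0..3]={S,X3}  "bcbb"  orig:{S}

S ∈ T[0,3] ⇒ YES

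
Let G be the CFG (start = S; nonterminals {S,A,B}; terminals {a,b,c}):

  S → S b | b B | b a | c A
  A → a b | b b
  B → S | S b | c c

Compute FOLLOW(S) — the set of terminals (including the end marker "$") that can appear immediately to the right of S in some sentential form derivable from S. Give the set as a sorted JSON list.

Compute FIRST by fixpoint:
round 1:
  A via A→a b: +{a}
  A via A→b b: +{b}
  B via B→c c: +{c}
  S via S→b B: +{b}
  S via S→c A: +{c}
  S: {b,c}  A: {a,b}  B: {c}
round 2:
  B via B→S: +{b}
  S: {b,c}  A: {a,b}  B: {b,c}
round 3: (stable)
  S: {b,c}  A: {a,b}  B: {b,c}

Compute FOLLOW by fixpoint:
initialize: $ ∈ FOLLOW(S)
[1]
  B→S b: FOLLOW(S) ⊇ FIRST(b) = {b}; new: +{b}
  S→b B: FOLLOW(B) ⊇ FOLLOW(S) ⊇ {$,b}; new: +{$,b}
  S→c A: FOLLOW(A) ⊇ FOLLOW(S) ⊇ {$,b}; new: +{$,b}
  FOLLOW[S]={$,b}  FOLLOW[A]={$,b}  FOLLOW[B]={$,b}
[2] (no change)
  FOLLOW[S]={$,b}  FOLLOW[A]={$,b}  FOLLOW[B]={$,b}

FOLLOW(S) = ["$", "b"]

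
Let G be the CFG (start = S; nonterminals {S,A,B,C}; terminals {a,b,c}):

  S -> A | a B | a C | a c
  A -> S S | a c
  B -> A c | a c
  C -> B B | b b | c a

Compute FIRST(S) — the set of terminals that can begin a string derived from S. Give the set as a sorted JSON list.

FIRST iteration:
round 1:
  A via A→a c: +{a}
  B via B→A c: +{a}
  C via C→B B: +{a}
  C via C→b b: +{b}
  C via C→c a: +{c}
  S via S→A: +{a}
  S: {a}  A: {a}  B: {a}  C: {a,b,c}
round 2: (no change)
  S: {a}  A: {a}  B: {a}  C: {a,b,c}

FIRST(S) = ["a"]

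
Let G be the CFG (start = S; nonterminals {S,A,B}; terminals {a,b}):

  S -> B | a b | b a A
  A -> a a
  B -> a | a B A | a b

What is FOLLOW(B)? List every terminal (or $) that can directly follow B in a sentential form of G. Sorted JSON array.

Compute FIRST by fixpoint:
round 1:
  A via A→a a: +{a}
  B via B→a: +{a}
  S via S→B: +{a}
  S via S→b a A: +{b}
  FIRST[S]={a,b}  FIRST[A]={a}  FIRST[B]={a}
round 2: (stable)
  FIRST[S]={a,b}  FIRST[A]={a}  FIRST[B]={a}

FOLLOW sets:
FOLLOW(S) := {$}
pass 1:
  B→a B A: FOLLOW(B) ⊇ FIRST(A) = {a}; new: +{a}
  B→a B A: FOLLOW(A) ⊇ FOLLOW(B) ⊇ {a}; new: +{a}
  S→B: FOLLOW(B) ⊇ FOLLOW(S) ⊇ {$}; new: +{$}
  S→b a A: FOLLOW(A) ⊇ FOLLOW(S) ⊇ {$}; new: +{$}
  FOLLOW(S)={$}  FOLLOW(A)={$,a}  FOLLOW(B)={$,a}
pass 2: (no change)
  FOLLOW(S)={$}  FOLLOW(A)={$,a}  FOLLOW(B)={$,a}

FOLLOW(B) = ["$", "a"]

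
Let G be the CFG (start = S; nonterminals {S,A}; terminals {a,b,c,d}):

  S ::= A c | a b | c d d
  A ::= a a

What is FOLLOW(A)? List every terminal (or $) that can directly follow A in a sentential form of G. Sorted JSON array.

FIRST iteration:
round 1:
  A via A→a a: +{a}
  S via S→A c: +{a}
  S via S→c d d: +{c}
  FIRST(S)={a,c}  FIRST(A)={a}
round 2: done
  FIRST(S)={a,c}  FIRST(A)={a}

FOLLOW sets:
seed FOLLOW(S) with $
round 1:
  S→A c: FOLLOW(A) ⊇ FIRST(c) = {c}; new: +{c}
  S: {$}  A: {c}
round 2: — fixpoint
  S: {$}  A: {c}

FOLLOW(A) = ["c"]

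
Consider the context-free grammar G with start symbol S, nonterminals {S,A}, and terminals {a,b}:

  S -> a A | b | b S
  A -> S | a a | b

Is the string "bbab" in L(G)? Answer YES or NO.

Convert to CNF:
  S -> T0 A | T1 S | b
  A -> T0 A | T0 T0 | T1 S | b
  T0 -> a
  T1 -> b

CYK fill:
  cell(0,0) b: {A,S,T1}  orig:{A,S}
  cell(1,1) b: {A,S,T1}  orig:{A,S}
  cell(2,2) a: {T0}  orig:{}
  cell(3,3) b: {A,S,T1}  orig:{A,S}
  cell(0,1) bb: {A,S}
  cell(1,2) ba: ∅
  cell(2,3) ab: {A,S}
  cell(0,2) bba: ∅
  cell(1,3) bab: {A,S}
  cell(0,3) bbab: {A,S}

S ∈ T[0,3] ⇒ YES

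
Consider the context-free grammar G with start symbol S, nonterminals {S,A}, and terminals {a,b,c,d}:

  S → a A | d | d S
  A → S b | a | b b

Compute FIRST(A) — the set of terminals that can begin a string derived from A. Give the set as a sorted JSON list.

Compute FIRST by fixpoint:
[1]
  A via A→a: +{a}
  A via A→b b: +{b}
  S via S→a A: +{a}
  S via S→d: +{d}
  S: {a,d}  A: {a,b}
[2]
  A via A→S b: +{d}
  S: {a,d}  A: {a,b,d}
[3] (no change)
  S: {a,d}  A: {a,b,d}

FIRST(A) = ["a", "b", "d"]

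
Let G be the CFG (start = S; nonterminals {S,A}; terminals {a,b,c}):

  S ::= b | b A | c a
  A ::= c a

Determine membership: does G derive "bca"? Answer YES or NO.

Convert to CNF:
  S -> T0 T1 | T2 A | b
  A -> T0 T1
  T0 -> c
  T1 -> a
  T2 -> b

Fill CYK table bottom-up:
  cell(0,0) b: {S,T2}  orig:{S}
  cell(1,1) c: {T0}  orig:{}
  cell(2,2) a: {T1}  orig:{}
  cell(0,1) bc: ∅
  cell(1,2) ca: {A,S}
  cell(0,2) bca: {S}

S ∈ T[0,2] ⇒ YES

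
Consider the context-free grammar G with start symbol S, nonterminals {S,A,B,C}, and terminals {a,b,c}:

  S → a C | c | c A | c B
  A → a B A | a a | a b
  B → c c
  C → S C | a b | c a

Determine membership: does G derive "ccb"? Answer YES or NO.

Convert to CNF:
  S -> T0 C | T2 A | T2 B | c
  A -> T0 T0 | T0 T1 | T0 X3
  B -> T2 T2
  C -> S C | T0 T1 | T2 T0
  T0 -> a
  T1 -> b
  T2 -> c
  X3 -> B A

CYK fill:
  T[0,0] 'c' = {S,T2}  orig:{S}
  T[1,1] 'c' = {S,T2}  orig:{S}
  T[2,2] 'b' = {T1}  orig:{}
  T[0,1] 'cc' = {B}
  T[1,2] 'cb' = ∅
  T[0,2] 'ccb' = ∅

S ∉ T[0,2] ⇒ NO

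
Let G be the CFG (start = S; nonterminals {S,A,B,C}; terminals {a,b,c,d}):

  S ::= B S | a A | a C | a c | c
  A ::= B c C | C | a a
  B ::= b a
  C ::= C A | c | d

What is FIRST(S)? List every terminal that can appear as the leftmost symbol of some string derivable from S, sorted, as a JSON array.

Compute FIRST by fixpoint:
pass 1:
  A via A→a a: +{a}
  B via B→b a: +{b}
  C via C→c: +{c}
  C via C→d: +{d}
  S via S→B S: +{b}
  S via S→a A: +{a}
  S via S→c: +{c}
  FIRST[S]={a,b,c}  FIRST[A]={a}  FIRST[B]={b}  FIRST[C]={c,d}
pass 2:
  A via A→B c C: +{b}
  A via A→C: +{c,d}
  FIRST[S]={a,b,c}  FIRST[A]={a,b,c,d}  FIRST[B]={b}  FIRST[C]={c,d}
pass 3: (stable)
  FIRST[S]={a,b,c}  FIRST[A]={a,b,c,d}  FIRST[B]={b}  FIRST[C]={c,d}

FIRST(S) = ["a", "b", "c"]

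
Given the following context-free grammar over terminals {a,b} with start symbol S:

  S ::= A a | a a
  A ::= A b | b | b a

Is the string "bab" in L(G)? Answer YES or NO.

CNF form of G:
  S -> A T1 | T1 T1
  A -> A T0 | T0 T1 | b
  T0 -> b
  T1 -> a

CYK table (by increasing span):
  T[0,0] 'b' = {A,T0}  orig:{A}
  T[1,1] 'a' = {T1}  orig:{}
  T[2,2] 'b' = {A,T0}  orig:{A}
  T[0,1] 'ba' = {A,S}
  T[1,2] 'ab' = ∅
  T[0,2] 'bab' = {A}

S ∉ T[0,2] ⇒ NO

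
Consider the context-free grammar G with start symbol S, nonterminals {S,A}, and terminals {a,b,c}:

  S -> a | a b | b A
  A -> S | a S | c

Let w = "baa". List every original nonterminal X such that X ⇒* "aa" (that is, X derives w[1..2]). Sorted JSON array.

Convert to CNF:
  S -> T0 T1 | T1 A | a
  A -> T0 S | T0 T1 | T1 A | a | c
  T0 -> a
  T1 -> b

Fill CYK table bottom-up (cells [i..j] with 1 ≤ i ≤ j ≤ 2 only):
  T[1,1] 'a' = {A,S,T0}  orig:{A,S}
  T[2,2] 'a' = {A,S,T0}  orig:{A,S}
  T[1,2] 'aa' = {A}

Original NTs in T[1,2] deriving "aa": ["A"]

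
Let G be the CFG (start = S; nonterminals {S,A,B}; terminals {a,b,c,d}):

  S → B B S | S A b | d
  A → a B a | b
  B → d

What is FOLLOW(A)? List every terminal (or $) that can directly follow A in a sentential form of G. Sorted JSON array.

FIRST iteration:
[1]
  A via A→a B a: +{a}
  A via A→b: +{b}
  B via B→d: +{d}
  S via S→B B S: +{d}
  FIRST[S]={d}  FIRST[A]={a,b}  FIRST[B]={d}
[2] (no change)
  FIRST[S]={d}  FIRST[A]={a,b}  FIRST[B]={d}

FOLLOW sets:
initialize: $ ∈ FOLLOW(S)
iter 1:
  A→a B a: FOLLOW(B) ⊇ FIRST(a) = {a}; new: +{a}
  S→B B S: FOLLOW(B) ⊇ FIRST(B) = {d}; new: +{d}
  S→S A b: FOLLOW(S) ⊇ FIRST(A) = {a,b}; new: +{a,b}
  S→S A b: FOLLOW(A) ⊇ FIRST(b) = {b}; new: +{b}
  FOLLOW(S)={$,a,b}  FOLLOW(A)={b}  FOLLOW(B)={a,d}
iter 2: done
  FOLLOW(S)={$,a,b}  FOLLOW(A)={b}  FOLLOW(B)={a,d}

FOLLOW(A) = ["b"]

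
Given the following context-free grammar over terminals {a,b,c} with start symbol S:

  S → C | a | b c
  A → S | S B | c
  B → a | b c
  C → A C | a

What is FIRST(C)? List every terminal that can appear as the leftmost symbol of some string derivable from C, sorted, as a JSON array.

FIRST sets, iterate to fixpoint:
pass 1:
  A via A→c: +{c}
  B via B→a: +{a}
  B via B→b c: +{b}
  C via C→A C: +{c}
  C via C→a: +{a}
  S via S→C: +{a,c}
  S via S→b c: +{b}
  FIRST[S]={a,b,c}  FIRST[A]={c}  FIRST[B]={a,b}  FIRST[C]={a,c}
pass 2:
  A via A→S: +{a,b}
  C via C→A C: +{b}
  FIRST[S]={a,b,c}  FIRST[A]={a,b,c}  FIRST[B]={a,b}  FIRST[C]={a,b,c}
pass 3: (no change)
  FIRST[S]={a,b,c}  FIRST[A]={a,b,c}  FIRST[B]={a,b}  FIRST[C]={a,b,c}

FIRST(C) = ["a", "b", "c"]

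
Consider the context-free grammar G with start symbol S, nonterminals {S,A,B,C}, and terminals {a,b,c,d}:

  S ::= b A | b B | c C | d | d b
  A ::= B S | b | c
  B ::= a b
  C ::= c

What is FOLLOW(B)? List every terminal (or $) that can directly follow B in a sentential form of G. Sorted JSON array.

FIRST sets, iterate to fixpoint:
[1]
  A via A→b: +{b}
  A via A→c: +{c}
  B via B→a b: +{a}
  C via C→c: +{c}
  S via S→b A: +{b}
  S via S→c C: +{c}
  S via S→d: +{d}
  FIRST[S]={b,c,d}  FIRST[A]={b,c}  FIRST[B]={a}  FIRST[C]={c}
[2]
  A via A→B S: +{a}
  FIRST[S]={b,c,d}  FIRST[A]={a,b,c}  FIRST[B]={a}  FIRST[C]={c}
[3] done
  FIRST[S]={b,c,d}  FIRST[A]={a,b,c}  FIRST[B]={a}  FIRST[C]={c}

FOLLOW sets:
FOLLOW(S) := {$}
iter 1:
  A→B S: FOLLOW(B) ⊇ FIRST(S) = {b,c,d}; new: +{b,c,d}
  S→b A: FOLLOW(A) ⊇ FOLLOW(S) ⊇ {$}; new: +{$}
  S→b B: FOLLOW(B) ⊇ FOLLOW(S) ⊇ {$}; new: +{$}
  S→c C: FOLLOW(C) ⊇ FOLLOW(S) ⊇ {$}; new: +{$}
  FOLLOW[S]={$}  FOLLOW[A]={$}  FOLLOW[B]={$,b,c,d}  FOLLOW[C]={$}
iter 2: done
  FOLLOW[S]={$}  FOLLOW[A]={$}  FOLLOW[B]={$,b,c,d}  FOLLOW[C]={$}

FOLLOW(B) = ["$", "b", "c", "d"]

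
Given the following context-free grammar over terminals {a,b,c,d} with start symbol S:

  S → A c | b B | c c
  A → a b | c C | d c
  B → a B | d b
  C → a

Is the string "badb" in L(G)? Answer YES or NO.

Convert to CNF:
  S -> A T2 | T1 B | T2 T2
  A -> T0 T1 | T2 C | T3 T2
  B -> T0 B | T3 T1
  C -> a
  T0 -> a
  T1 -> b
  T2 -> c
  T3 -> d

CYK fill:
  [0..0]={T1}  "b"  orig:{}
  [1..1]={C,T0}  "a"  orig:{C}
  [2..2]={T3}  "d"  orig:{}
  [3..3]={T1}  "b"  orig:{}
  [0..1]=∅  "ba"
  [1..2]=∅  "ad"
  [2..3]={B}  "db"
  [0..2]=∅  "bad"
  [1..3]={B}  "adb"
  [0..3]={S}  "badb"

S ∈ T[0,3] ⇒ YES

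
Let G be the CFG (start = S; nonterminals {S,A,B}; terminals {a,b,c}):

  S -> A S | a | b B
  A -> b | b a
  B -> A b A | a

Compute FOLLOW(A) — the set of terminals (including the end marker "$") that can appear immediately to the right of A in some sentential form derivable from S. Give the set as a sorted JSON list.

FIRST iteration:
round 1:
  A via A→b: +{b}
  B via B→A b A: +{b}
  B via B→a: +{a}
  S via S→A S: +{b}
  S via S→a: +{a}
  FIRST(S)={a,b}  FIRST(A)={b}  FIRST(B)={a,b}
round 2: — fixpoint
  FIRST(S)={a,b}  FIRST(A)={b}  FIRST(B)={a,b}

FOLLOW iteration:
initialize: $ ∈ FOLLOW(S)
[1]
  B→A b A: FOLLOW(A) ⊇ FIRST(b) = {b}; new: +{b}
  S→A S: FOLLOW(A) ⊇ FIRST(S) = {a,b}; new: +{a}
  S→b B: FOLLOW(B) ⊇ FOLLOW(S) ⊇ {$}; new: +{$}
  FOLLOW(S)={$}  FOLLOW(A)={a,b}  FOLLOW(B)={$}
[2]
  B→A b A: FOLLOW(A) ⊇ FOLLOW(B) ⊇ {$}; new: +{$}
  FOLLOW(S)={$}  FOLLOW(A)={$,a,b}  FOLLOW(B)={$}
[3] (stable)
  FOLLOW(S)={$}  FOLLOW(A)={$,a,b}  FOLLOW(B)={$}

FOLLOW(A) = ["$", "a", "b"]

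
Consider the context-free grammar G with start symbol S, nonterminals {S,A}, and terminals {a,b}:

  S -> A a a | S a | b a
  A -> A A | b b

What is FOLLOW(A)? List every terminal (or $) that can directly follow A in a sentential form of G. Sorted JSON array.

FIRST iteration:
round 1:
  A via A→b b: +{b}
  S via S→A a a: +{b}
  FIRST[S]={b}  FIRST[A]={b}
round 2: (stable)
  FIRST[S]={b}  FIRST[A]={b}

Compute FOLLOW by fixpoint:
seed FOLLOW(S) with $
[1]
  A→A A: FOLLOW(A) ⊇ FIRST(A) = {b}; new: +{b}
  S→A a a: FOLLOW(A) ⊇ FIRST(a) = {a}; new: +{a}
  S→S a: FOLLOW(S) ⊇ FIRST(a) = {a}; new: +{a}
  FOLLOW(S)={$,a}  FOLLOW(A)={a,b}
[2] done
  FOLLOW(S)={$,a}  FOLLOW(A)={a,b}

FOLLOW(A) = ["a", "b"]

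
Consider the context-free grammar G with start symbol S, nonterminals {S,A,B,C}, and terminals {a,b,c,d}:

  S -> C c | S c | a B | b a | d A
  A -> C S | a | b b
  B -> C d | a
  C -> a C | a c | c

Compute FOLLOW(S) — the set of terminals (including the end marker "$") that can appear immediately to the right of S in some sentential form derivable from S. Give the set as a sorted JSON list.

Compute FIRST by fixpoint:
pass 1:
  A via A→a: +{a}
  A via A→b b: +{b}
  B via B→a: +{a}
  C via C→a C: +{a}
  C via C→c: +{c}
  S via S→C c: +{a,c}
  S via S→b a: +{b}
  S via S→d A: +{d}
  FIRST[S]={a,b,c,d}  FIRST[A]={a,b}  FIRST[B]={a}  FIRST[C]={a,c}
pass 2:
  A via A→C S: +{c}
  B via B→C d: +{c}
  FIRST[S]={a,b,c,d}  FIRST[A]={a,b,c}  FIRST[B]={a,c}  FIRST[C]={a,c}
pass 3: — fixpoint
  FIRST[S]={a,b,c,d}  FIRST[A]={a,b,c}  FIRST[B]={a,c}  FIRST[C]={a,c}

FOLLOW sets:
FOLLOW(S) := {$}
pass 1:
  A→C S: FOLLOW(C) ⊇ FIRST(S) = {a,b,c,d}; new: +{a,b,c,d}
  S→S c: FOLLOW(S) ⊇ FIRST(c) = {c}; new: +{c}
  S→a B: FOLLOW(B) ⊇ FOLLOW(S) ⊇ {$,c}; new: +{$,c}
  S→d A: FOLLOW(A) ⊇ FOLLOW(S) ⊇ {$,c}; new: +{$,c}
  S: {$,c}  A: {$,c}  B: {$,c}  C: {a,b,c,d}
pass 2: done
  S: {$,c}  A: {$,c}  B: {$,c}  C: {a,b,c,d}

FOLLOW(S) = ["$", "c"]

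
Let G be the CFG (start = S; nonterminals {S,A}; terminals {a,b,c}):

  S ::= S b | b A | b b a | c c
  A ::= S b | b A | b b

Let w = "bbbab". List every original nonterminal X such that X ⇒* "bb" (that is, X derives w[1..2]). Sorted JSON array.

CNF form of G:
  S -> S T0 | T0 A | T0 X3 | T2 T2
  A -> S T0 | T0 A | T0 T0
  T0 -> b
  T1 -> a
  T2 -> c
  X3 -> T0 T1

CYK fill — only the sub-triangle for w[1..2]:
  cell(1,1) b: {T0}  orig:{}
  cell(2,2) b: {T0}  orig:{}
  cell(1,2) bb: {A}

Original NTs in T[1,2] deriving "bb": ["A"]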